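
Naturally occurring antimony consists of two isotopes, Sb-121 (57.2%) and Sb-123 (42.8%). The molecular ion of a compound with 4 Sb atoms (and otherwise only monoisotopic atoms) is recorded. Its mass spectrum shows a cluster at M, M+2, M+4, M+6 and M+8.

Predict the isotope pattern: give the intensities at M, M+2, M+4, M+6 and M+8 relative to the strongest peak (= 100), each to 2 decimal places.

29.77 : 89.10 : 100.00 : 49.88 : 9.33

The 4 Sb atoms are independent, so intensities follow the terms of (0.572 + 0.428)^4.
P(M) = 0.572^4 = 0.107049
P(M+2) = 4 × 0.572^3 × 0.428^1 = 0.320400
P(M+4) = 6 × 0.572^2 × 0.428^2 = 0.359609
P(M+6) = 4 × 0.572^1 × 0.428^3 = 0.179385
P(M+8) = 0.428^4 = 0.033556
The M+4 peak is largest (0.359609); scaling to 100 gives 29.77 : 89.10 : 100.00 : 49.88 : 9.33.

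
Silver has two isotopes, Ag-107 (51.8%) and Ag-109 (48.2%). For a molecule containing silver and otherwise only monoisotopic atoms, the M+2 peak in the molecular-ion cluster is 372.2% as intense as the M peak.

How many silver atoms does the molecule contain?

With n Ag atoms, P(M+2)/P(M) = C(n,1)·p^(n−1)q / p^n = n·q/p = n · 0.482/0.518.
n = 3.722 × 0.518/0.482 = 4.00 ≈ 4

4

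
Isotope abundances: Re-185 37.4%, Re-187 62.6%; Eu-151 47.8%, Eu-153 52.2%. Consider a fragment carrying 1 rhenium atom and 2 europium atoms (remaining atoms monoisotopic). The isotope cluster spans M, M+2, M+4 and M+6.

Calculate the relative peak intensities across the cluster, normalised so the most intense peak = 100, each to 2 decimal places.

Rhenium pattern (n=1): 0.3740 : 0.6260
Europium pattern (n=2): 0.228484 : 0.499032 : 0.272484
Convolve the two distributions (both contribute in 2-u steps):
  M: 0.3740×0.228484 = 0.085453
  M+2: 0.3740×0.499032 + 0.6260×0.228484 = 0.329669
  M+4: 0.3740×0.272484 + 0.6260×0.499032 = 0.414303
  M+6: 0.6260×0.272484 = 0.170575
Scale to base peak (0.414303) = 100: 20.63 : 79.57 : 100.00 : 41.17

20.63 : 79.57 : 100.00 : 41.17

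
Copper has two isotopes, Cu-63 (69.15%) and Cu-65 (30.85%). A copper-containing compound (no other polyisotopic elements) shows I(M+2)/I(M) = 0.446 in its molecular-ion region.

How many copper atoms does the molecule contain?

For n independent Cu atoms, I(M+2)/I(M) = n · (abundance Cu-65) / (abundance Cu-63) = n · 0.3085/0.6915.
n = 0.446 × 0.6915/0.3085 = 1.00 ≈ 1

1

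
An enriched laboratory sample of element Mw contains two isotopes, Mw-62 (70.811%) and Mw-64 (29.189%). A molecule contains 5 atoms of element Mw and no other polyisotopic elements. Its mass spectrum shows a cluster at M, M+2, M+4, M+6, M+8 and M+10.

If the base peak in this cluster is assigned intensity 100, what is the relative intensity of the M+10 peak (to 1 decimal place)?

0.6

(0.70811 + 0.29189)^5 gives M 0.1780, M+2 0.3669, M+4 0.3025, M+6 0.1247, M+8 0.0257, M+10 0.0021; the largest is M+2.
P(M+2) = C(5,1) × 0.70811^4 × 0.29189^1 = 5 × 0.25142179 × 0.29189 = 0.366938 (base)
P(M+10) = C(5,5) × 0.70811^0 × 0.29189^5 = 1 × 1.0000 × 0.00211883 = 0.002119
Relative intensity = 0.002119 / 0.366938 × 100 = 0.6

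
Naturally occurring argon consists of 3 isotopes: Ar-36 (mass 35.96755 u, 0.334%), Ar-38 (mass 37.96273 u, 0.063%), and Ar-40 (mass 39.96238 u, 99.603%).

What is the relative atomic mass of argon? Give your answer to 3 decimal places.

Weight each isotope mass by its fractional abundance: 0.00334 × 35.96755 + 0.00063 × 37.96273 + 0.99603 × 39.96238
= 0.120132 + 0.023917 + 39.803729 = 39.947778 u

39.948 u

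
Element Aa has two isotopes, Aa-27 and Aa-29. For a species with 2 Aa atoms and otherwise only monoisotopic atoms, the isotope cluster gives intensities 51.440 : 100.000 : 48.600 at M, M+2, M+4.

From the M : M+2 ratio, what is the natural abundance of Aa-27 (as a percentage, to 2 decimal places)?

50.71%

Let p = fractional abundance of Aa-27. I(M+2)/I(M) = [C(2,1)·p^1·(1−p)] / p^2 = 2·(1−p)/p = 100.000/51.440 = 1.9440
(1−p)/p = 1.9440/2 = 0.9720  ⇒  p = 1/(1 + 0.9720) = 0.5071
Aa-27: 50.71%, Aa-29: 49.29%.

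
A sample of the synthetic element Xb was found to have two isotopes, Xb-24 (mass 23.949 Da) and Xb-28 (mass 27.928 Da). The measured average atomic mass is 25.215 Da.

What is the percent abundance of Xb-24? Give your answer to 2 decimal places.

With x = fraction of Xb-24 (so Xb-28 is 1 − x):
23.949·x + 27.928·(1 − x) = 25.215
(23.949 − 27.928)·x = 25.215 − 27.928
x = -2.713 / -3.979 = 0.68183 → 68.18% Xb-24, 31.82% Xb-28.

68.18%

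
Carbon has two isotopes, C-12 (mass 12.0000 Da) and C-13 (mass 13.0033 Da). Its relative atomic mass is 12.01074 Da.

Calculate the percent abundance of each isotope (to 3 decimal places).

C-12: 98.930%, C-13: 1.070%

Writing the weighted mean with unknown fraction x of C-12:
12.0000·x + 13.0033·(1 − x) = 12.01074
(12.0000 − 13.0033)·x = 12.01074 − 13.0033
x = -0.99256 / -1.0033 = 0.98930 → 98.930% C-12, 1.070% C-13.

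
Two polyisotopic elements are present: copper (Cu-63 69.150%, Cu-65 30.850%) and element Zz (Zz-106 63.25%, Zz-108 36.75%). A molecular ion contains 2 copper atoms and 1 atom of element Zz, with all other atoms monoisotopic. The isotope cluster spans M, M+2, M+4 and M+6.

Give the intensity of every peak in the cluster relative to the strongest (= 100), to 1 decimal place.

Copper pattern (n=2): 0.47817225 : 0.4266555 : 0.09517225
Element Zz pattern (n=1): 0.6325 : 0.3675
Convolve the two distributions (both contribute in 2-u steps):
  M: 0.47817225×0.6325 = 0.302444
  M+2: 0.47817225×0.3675 + 0.4266555×0.6325 = 0.445588
  M+4: 0.4266555×0.3675 + 0.09517225×0.6325 = 0.216992
  M+6: 0.09517225×0.3675 = 0.034976
Scale to base peak (0.445588) = 100: 67.9 : 100.0 : 48.7 : 7.8

67.9 : 100.0 : 48.7 : 7.8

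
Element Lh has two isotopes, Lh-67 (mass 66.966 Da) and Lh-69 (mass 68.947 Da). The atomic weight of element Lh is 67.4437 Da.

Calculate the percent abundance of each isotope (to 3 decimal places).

Lh-67: 75.886%, Lh-69: 24.114%

Let x be the fractional abundance of Lh-67; then Lh-69 has abundance 1 − x.
66.966·x + 68.947·(1 − x) = 67.4437
(66.966 − 68.947)·x = 67.4437 − 68.947
x = -1.5033 / -1.981 = 0.75886 → 75.886% Lh-67, 24.114% Lh-69.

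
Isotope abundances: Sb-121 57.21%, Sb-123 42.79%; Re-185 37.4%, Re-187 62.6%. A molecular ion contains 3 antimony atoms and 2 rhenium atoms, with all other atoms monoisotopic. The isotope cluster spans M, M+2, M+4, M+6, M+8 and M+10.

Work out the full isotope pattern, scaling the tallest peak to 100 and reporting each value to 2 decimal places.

Antimony pattern (n=3): 0.18724742 : 0.42015297 : 0.3142518 : 0.07834781
Rhenium pattern (n=2): 0.139876 : 0.468248 : 0.391876
Convolve the two distributions (both contribute in 2-u steps):
  M: 0.18724742×0.139876 = 0.026191
  M+2: 0.18724742×0.468248 + 0.42015297×0.139876 = 0.146448
  M+4: 0.18724742×0.391876 + 0.42015297×0.468248 + 0.3142518×0.139876 = 0.314070
  M+6: 0.42015297×0.391876 + 0.3142518×0.468248 + 0.07834781×0.139876 = 0.322755
  M+8: 0.3142518×0.391876 + 0.07834781×0.468248 = 0.159834
  M+10: 0.07834781×0.391876 = 0.030703
Scale to base peak (0.322755) = 100: 8.11 : 45.37 : 97.31 : 100.00 : 49.52 : 9.51

8.11 : 45.37 : 97.31 : 100.00 : 49.52 : 9.51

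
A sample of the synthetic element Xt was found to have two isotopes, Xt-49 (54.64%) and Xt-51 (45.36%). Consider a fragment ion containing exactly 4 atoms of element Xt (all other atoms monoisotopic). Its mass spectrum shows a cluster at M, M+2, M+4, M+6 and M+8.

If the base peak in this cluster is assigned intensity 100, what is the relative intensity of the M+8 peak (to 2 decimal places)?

11.49

(0.5464 + 0.4536)^4 gives M 0.0891, M+2 0.2960, M+4 0.3686, M+6 0.2040, M+8 0.0423; the largest is M+4.
P(M+4) = C(4,2) × 0.5464^2 × 0.4536^2 = 6 × 0.29855296 × 0.20575296 = 0.368569 (base)
P(M+8) = C(4,4) × 0.5464^0 × 0.4536^4 = 1 × 1.0000 × 0.04233428 = 0.042334
Relative intensity = 0.042334 / 0.368569 × 100 = 11.49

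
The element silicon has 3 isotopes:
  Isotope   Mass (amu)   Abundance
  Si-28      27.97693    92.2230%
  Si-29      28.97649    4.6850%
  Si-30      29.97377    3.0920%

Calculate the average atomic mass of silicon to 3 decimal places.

28.086 amu

The abundance-weighted mean is 0.922230 × 27.97693 + 0.046850 × 28.97649 + 0.030920 × 29.97377
= 25.801164 + 1.357549 + 0.926789 = 28.085502 amu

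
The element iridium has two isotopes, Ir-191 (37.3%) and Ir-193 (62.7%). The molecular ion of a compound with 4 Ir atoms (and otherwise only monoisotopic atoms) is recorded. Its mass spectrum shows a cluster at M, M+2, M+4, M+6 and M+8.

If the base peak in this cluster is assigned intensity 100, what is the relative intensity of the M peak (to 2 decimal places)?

5.26

(0.373 + 0.627)^4 gives M 0.0194, M+2 0.1302, M+4 0.3282, M+6 0.3678, M+8 0.1546; the largest is M+6.
P(M+6) = C(4,3) × 0.373^1 × 0.627^3 = 4 × 0.3730 × 0.24649188 = 0.367766 (base)
P(M) = C(4,0) × 0.373^4 × 0.627^0 = 1 × 0.01935688 × 1.0000 = 0.019357
Relative intensity = 0.019357 / 0.367766 × 100 = 5.26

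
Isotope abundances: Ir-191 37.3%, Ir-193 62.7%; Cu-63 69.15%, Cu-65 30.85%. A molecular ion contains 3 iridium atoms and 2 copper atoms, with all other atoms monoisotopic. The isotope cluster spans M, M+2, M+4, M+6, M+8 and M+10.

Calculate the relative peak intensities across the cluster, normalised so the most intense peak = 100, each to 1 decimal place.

7.5 : 44.6 : 98.9 : 100.0 : 44.5 : 7.1

Iridium pattern (n=3): 0.05189512 : 0.26170165 : 0.43991135 : 0.24649188
Copper pattern (n=2): 0.47817225 : 0.4266555 : 0.09517225
Convolve the two distributions (both contribute in 2-u steps):
  M: 0.05189512×0.47817225 = 0.024815
  M+2: 0.05189512×0.4266555 + 0.26170165×0.47817225 = 0.147280
  M+4: 0.05189512×0.09517225 + 0.26170165×0.4266555 + 0.43991135×0.47817225 = 0.326949
  M+6: 0.26170165×0.09517225 + 0.43991135×0.4266555 + 0.24649188×0.47817225 = 0.330463
  M+8: 0.43991135×0.09517225 + 0.24649188×0.4266555 = 0.147034
  M+10: 0.24649188×0.09517225 = 0.023459
Scale to base peak (0.330463) = 100: 7.5 : 44.6 : 98.9 : 100.0 : 44.5 : 7.1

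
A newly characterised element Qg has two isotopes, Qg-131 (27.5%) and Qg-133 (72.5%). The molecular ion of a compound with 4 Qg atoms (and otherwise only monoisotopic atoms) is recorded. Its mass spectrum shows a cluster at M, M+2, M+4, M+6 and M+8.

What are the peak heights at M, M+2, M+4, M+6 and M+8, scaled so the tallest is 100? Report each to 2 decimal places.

Expanding (0.275 + 0.725)^4:
P(M) = 0.275^4 = 0.005719
P(M+2) = 4 × 0.275^3 × 0.725^1 = 0.060311
P(M+4) = 6 × 0.275^2 × 0.725^2 = 0.238502
P(M+6) = 4 × 0.275^1 × 0.725^3 = 0.419186
P(M+8) = 0.725^4 = 0.276282
The M+6 peak is largest (0.419186); scaling to 100 gives 1.36 : 14.39 : 56.90 : 100.00 : 65.91.

1.36 : 14.39 : 56.90 : 100.00 : 65.91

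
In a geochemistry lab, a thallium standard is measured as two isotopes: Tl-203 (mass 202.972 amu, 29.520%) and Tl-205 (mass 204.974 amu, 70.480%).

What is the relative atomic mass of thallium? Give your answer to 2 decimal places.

Average mass = Σ (abundance × isotope mass) = 0.29520 × 202.972 + 0.70480 × 204.974
= 59.9173 + 144.4657 = 204.3830 amu

204.38 amu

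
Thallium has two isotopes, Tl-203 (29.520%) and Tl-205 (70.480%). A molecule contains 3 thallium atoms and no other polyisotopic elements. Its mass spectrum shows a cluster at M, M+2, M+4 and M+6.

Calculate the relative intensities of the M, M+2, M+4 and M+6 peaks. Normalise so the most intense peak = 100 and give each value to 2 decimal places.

5.85 : 41.88 : 100.00 : 79.58

Each Tl atom is independently Tl-203 (p = 0.29520) or Tl-205 (q = 0.70480); the cluster is the binomial expansion (p + q)^3.
P(M) = 0.29520^3 = 0.025725
P(M+2) = 3 × 0.29520^2 × 0.70480^1 = 0.184255
P(M+4) = 3 × 0.29520^1 × 0.70480^2 = 0.439916
P(M+6) = 0.70480^3 = 0.350104
The M+4 peak is largest (0.439916); scaling to 100 gives 5.85 : 41.88 : 100.00 : 79.58.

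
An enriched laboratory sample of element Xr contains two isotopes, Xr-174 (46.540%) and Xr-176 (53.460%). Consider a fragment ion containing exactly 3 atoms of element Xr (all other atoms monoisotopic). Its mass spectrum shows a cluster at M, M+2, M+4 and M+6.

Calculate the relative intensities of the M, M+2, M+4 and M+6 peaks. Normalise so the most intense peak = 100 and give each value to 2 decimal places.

25.26 : 87.06 : 100.00 : 38.29

The 3 Xr atoms are independent, so intensities follow the terms of (0.46540 + 0.53460)^3.
P(M) = 0.46540^3 = 0.100804
P(M+2) = 3 × 0.46540^2 × 0.53460^1 = 0.347379
P(M+4) = 3 × 0.46540^1 × 0.53460^2 = 0.399030
P(M+6) = 0.53460^3 = 0.152787
The M+4 peak is largest (0.399030); scaling to 100 gives 25.26 : 87.06 : 100.00 : 38.29.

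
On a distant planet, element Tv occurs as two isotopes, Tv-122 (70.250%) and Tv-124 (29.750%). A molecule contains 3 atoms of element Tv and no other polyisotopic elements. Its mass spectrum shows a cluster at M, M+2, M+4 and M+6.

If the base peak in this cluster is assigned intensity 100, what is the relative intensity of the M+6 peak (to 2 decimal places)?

5.98

Term probabilities: M 0.3467, M+2 0.4405, M+4 0.1865, M+6 0.0263. Base peak = M+2.
P(M+2) = C(3,1) × 0.70250^2 × 0.29750^1 = 3 × 0.49350625 × 0.2975 = 0.440454 (base)
P(M+6) = C(3,3) × 0.70250^0 × 0.29750^3 = 1 × 1.0000 × 0.02633061 = 0.026331
Relative intensity = 0.026331 / 0.440454 × 100 = 5.98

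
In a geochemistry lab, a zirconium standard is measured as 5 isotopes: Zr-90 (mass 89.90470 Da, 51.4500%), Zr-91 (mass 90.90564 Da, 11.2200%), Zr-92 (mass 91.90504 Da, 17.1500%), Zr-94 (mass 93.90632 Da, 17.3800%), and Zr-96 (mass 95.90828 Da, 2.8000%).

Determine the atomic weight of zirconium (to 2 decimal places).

The abundance-weighted mean is 0.514500 × 89.90470 + 0.112200 × 90.90564 + 0.171500 × 91.90504 + 0.173800 × 93.90632 + 0.028000 × 95.90828
= 46.255968 + 10.199613 + 15.761714 + 16.320918 + 2.685432 = 91.223645 Da

91.22 Da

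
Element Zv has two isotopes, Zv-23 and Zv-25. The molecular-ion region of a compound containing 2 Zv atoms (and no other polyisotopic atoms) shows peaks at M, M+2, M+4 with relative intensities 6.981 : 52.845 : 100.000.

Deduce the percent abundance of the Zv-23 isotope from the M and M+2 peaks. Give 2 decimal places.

Write p for the Zv-23 fraction. I(M+2)/I(M) = [C(2,1)·p^1·(1−p)] / p^2 = 2·(1−p)/p = 52.845/6.981 = 7.5698
(1−p)/p = 7.5698/2 = 3.7849  ⇒  p = 1/(1 + 3.7849) = 0.2090
Zv-23: 20.90%, Zv-25: 79.10%.

20.90%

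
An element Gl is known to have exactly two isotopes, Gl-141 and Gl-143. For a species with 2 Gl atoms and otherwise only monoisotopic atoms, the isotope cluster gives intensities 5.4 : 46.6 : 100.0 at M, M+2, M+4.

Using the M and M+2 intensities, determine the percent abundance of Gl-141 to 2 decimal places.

If p is the fraction of Gl that is Gl-141, then I(M+2)/I(M) = [C(2,1)·p^1·(1−p)] / p^2 = 2·(1−p)/p = 46.6/5.4 = 8.6296
(1−p)/p = 8.6296/2 = 4.3148  ⇒  p = 1/(1 + 4.3148) = 0.1882
Gl-141: 18.82%, Gl-143: 81.18%.

18.82%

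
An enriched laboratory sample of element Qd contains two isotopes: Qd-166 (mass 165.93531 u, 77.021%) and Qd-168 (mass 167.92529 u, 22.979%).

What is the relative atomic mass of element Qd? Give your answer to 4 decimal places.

166.3926 u

Weight each isotope mass by its fractional abundance: 0.77021 × 165.93531 + 0.22979 × 167.92529
= 127.805035 + 38.587552 = 166.392587 u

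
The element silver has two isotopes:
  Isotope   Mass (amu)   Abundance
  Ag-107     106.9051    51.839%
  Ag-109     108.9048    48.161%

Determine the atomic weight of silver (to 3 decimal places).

107.868 amu

Ar = Σ fᵢ·mᵢ = 0.51839 × 106.9051 + 0.48161 × 108.9048
= 55.41853 + 52.44964 = 107.86817 amu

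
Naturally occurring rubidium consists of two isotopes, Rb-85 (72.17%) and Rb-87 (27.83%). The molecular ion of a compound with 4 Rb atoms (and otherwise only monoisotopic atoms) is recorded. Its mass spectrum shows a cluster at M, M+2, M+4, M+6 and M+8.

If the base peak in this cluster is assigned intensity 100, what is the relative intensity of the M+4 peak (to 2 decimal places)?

57.84

(0.7217 + 0.2783)^4 gives M 0.2713, M+2 0.4184, M+4 0.2420, M+6 0.0622, M+8 0.0060; the largest is M+2.
P(M+2) = C(4,1) × 0.7217^3 × 0.2783^1 = 4 × 0.37589809 × 0.2783 = 0.418450 (base)
P(M+4) = C(4,2) × 0.7217^2 × 0.2783^2 = 6 × 0.52085089 × 0.07745089 = 0.242042
Relative intensity = 0.242042 / 0.418450 × 100 = 57.84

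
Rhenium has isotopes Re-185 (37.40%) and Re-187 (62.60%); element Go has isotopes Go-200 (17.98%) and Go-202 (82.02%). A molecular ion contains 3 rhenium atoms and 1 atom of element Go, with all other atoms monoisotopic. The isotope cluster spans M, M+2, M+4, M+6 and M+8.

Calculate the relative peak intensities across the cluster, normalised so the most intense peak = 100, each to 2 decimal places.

2.32 : 22.27 : 72.77 : 100.00 : 49.71

Rhenium pattern (n=3): 0.05231362 : 0.26268713 : 0.43968487 : 0.24531438
Element Go pattern (n=1): 0.1798 : 0.8202
Convolve the two distributions (both contribute in 2-u steps):
  M: 0.05231362×0.1798 = 0.009406
  M+2: 0.05231362×0.8202 + 0.26268713×0.1798 = 0.090139
  M+4: 0.26268713×0.8202 + 0.43968487×0.1798 = 0.294511
  M+6: 0.43968487×0.8202 + 0.24531438×0.1798 = 0.404737
  M+8: 0.24531438×0.8202 = 0.201207
Scale to base peak (0.404737) = 100: 2.32 : 22.27 : 72.77 : 100.00 : 49.71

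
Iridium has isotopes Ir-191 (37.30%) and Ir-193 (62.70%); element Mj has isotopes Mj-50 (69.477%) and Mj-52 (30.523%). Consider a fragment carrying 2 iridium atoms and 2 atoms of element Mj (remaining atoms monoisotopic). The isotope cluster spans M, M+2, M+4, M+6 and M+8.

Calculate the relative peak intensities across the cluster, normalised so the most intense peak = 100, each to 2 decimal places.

16.74 : 71.00 : 100.00 : 52.43 : 9.13

Iridium pattern (n=2): 0.139129 : 0.467742 : 0.393129
Element Mj pattern (n=2): 0.48270535 : 0.42412929 : 0.09316535
Convolve the two distributions (both contribute in 2-u steps):
  M: 0.139129×0.48270535 = 0.067158
  M+2: 0.139129×0.42412929 + 0.467742×0.48270535 = 0.284790
  M+4: 0.139129×0.09316535 + 0.467742×0.42412929 + 0.393129×0.48270535 = 0.401111
  M+6: 0.467742×0.09316535 + 0.393129×0.42412929 = 0.210315
  M+8: 0.393129×0.09316535 = 0.036626
Scale to base peak (0.401111) = 100: 16.74 : 71.00 : 100.00 : 52.43 : 9.13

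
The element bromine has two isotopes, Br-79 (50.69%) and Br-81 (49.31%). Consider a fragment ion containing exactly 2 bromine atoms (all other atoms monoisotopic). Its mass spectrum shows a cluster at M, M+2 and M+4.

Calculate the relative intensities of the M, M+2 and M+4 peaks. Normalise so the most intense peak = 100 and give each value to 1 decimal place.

Each Br atom is independently Br-79 (p = 0.5069) or Br-81 (q = 0.4931); the cluster is the binomial expansion (p + q)^2.
P(M) = 0.5069^2 = 0.256948
P(M+2) = 2 × 0.5069^1 × 0.4931^1 = 0.499905
P(M+4) = 0.4931^2 = 0.243148
The M+2 peak is largest (0.499905); scaling to 100 gives 51.4 : 100.0 : 48.6.

51.4 : 100.0 : 48.6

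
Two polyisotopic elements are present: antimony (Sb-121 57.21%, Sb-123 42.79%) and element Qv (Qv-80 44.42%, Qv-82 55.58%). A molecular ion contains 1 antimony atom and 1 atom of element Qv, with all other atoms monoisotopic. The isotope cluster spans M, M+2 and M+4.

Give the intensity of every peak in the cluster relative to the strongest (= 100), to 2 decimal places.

Antimony pattern (n=1): 0.5721 : 0.4279
Element Qv pattern (n=1): 0.4442 : 0.5558
Convolve the two distributions (both contribute in 2-u steps):
  M: 0.5721×0.4442 = 0.254127
  M+2: 0.5721×0.5558 + 0.4279×0.4442 = 0.508046
  M+4: 0.4279×0.5558 = 0.237827
Scale to base peak (0.508046) = 100: 50.02 : 100.00 : 46.81

50.02 : 100.00 : 46.81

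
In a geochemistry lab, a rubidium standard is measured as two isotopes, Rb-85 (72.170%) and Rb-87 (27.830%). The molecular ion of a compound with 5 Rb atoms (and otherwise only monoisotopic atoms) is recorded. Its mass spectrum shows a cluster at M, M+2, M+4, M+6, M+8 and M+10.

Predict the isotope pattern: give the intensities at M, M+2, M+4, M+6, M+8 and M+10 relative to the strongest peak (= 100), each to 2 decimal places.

Each Rb atom is independently Rb-85 (p = 0.72170) or Rb-87 (q = 0.27830); the cluster is the binomial expansion (p + q)^5.
P(M) = 0.72170^5 = 0.195787
P(M+2) = 5 × 0.72170^4 × 0.27830^1 = 0.377494
P(M+4) = 10 × 0.72170^3 × 0.27830^2 = 0.291136
P(M+6) = 10 × 0.72170^2 × 0.27830^3 = 0.112267
P(M+8) = 5 × 0.72170^1 × 0.27830^4 = 0.021646
P(M+10) = 0.27830^5 = 0.001669
The M+2 peak is largest (0.377494); scaling to 100 gives 51.86 : 100.00 : 77.12 : 29.74 : 5.73 : 0.44.

51.86 : 100.00 : 77.12 : 29.74 : 5.73 : 0.44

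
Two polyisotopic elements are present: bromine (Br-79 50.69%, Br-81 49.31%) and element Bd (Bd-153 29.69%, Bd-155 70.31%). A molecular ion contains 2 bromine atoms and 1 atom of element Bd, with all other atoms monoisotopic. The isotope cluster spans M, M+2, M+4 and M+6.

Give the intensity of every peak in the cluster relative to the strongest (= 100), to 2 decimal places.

Bromine pattern (n=2): 0.25694761 : 0.49990478 : 0.24314761
Element Bd pattern (n=1): 0.2969 : 0.7031
Convolve the two distributions (both contribute in 2-u steps):
  M: 0.25694761×0.2969 = 0.076288
  M+2: 0.25694761×0.7031 + 0.49990478×0.2969 = 0.329082
  M+4: 0.49990478×0.7031 + 0.24314761×0.2969 = 0.423674
  M+6: 0.24314761×0.7031 = 0.170957
Scale to base peak (0.423674) = 100: 18.01 : 77.67 : 100.00 : 40.35

18.01 : 77.67 : 100.00 : 40.35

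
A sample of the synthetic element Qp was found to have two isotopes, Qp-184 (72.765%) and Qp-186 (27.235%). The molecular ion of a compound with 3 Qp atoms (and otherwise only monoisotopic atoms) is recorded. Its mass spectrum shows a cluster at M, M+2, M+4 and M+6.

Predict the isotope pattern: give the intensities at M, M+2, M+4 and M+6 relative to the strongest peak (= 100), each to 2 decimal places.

89.06 : 100.00 : 37.43 : 4.67

Each Qp atom is independently Qp-184 (p = 0.72765) or Qp-186 (q = 0.27235); the cluster is the binomial expansion (p + q)^3.
P(M) = 0.72765^3 = 0.385272
P(M+2) = 3 × 0.72765^2 × 0.27235^1 = 0.432607
P(M+4) = 3 × 0.72765^1 × 0.27235^2 = 0.161919
P(M+6) = 0.27235^3 = 0.020201
The M+2 peak is largest (0.432607); scaling to 100 gives 89.06 : 100.00 : 37.43 : 4.67.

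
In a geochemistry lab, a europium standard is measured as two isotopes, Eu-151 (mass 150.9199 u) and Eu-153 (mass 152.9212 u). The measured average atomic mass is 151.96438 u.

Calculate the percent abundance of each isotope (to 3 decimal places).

Eu-151: 47.810%, Eu-153: 52.190%

Writing the weighted mean with unknown fraction x of Eu-151:
150.9199·x + 152.9212·(1 − x) = 151.96438
(150.9199 − 152.9212)·x = 151.96438 − 152.9212
x = -0.95682 / -2.0013 = 0.47810 → 47.810% Eu-151, 52.190% Eu-153.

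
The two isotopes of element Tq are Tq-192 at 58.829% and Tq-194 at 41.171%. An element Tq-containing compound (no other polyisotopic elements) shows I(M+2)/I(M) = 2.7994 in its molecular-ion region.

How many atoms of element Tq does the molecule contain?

With n Tq atoms, P(M+2)/P(M) = C(n,1)·p^(n−1)q / p^n = n·q/p = n · 0.41171/0.58829.
n = 2.7994 × 0.58829/0.41171 = 4.00 ≈ 4

4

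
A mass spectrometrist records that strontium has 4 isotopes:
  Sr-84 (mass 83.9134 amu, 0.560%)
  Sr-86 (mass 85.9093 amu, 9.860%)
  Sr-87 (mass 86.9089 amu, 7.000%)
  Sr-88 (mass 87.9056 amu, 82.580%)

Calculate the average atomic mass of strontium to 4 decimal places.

Weight each isotope mass by its fractional abundance: 0.00560 × 83.9134 + 0.09860 × 85.9093 + 0.07000 × 86.9089 + 0.82580 × 87.9056
= 0.46992 + 8.47066 + 6.08362 + 72.59244 = 87.61664 amu

87.6166 amu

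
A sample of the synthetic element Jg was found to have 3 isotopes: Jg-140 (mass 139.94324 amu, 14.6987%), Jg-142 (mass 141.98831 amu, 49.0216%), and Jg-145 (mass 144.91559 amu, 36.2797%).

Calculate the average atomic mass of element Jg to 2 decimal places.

Ar = Σ fᵢ·mᵢ = 0.146987 × 139.94324 + 0.490216 × 141.98831 + 0.362797 × 144.91559
= 20.569837 + 69.604941 + 52.574941 = 142.749719 amu

142.75 amu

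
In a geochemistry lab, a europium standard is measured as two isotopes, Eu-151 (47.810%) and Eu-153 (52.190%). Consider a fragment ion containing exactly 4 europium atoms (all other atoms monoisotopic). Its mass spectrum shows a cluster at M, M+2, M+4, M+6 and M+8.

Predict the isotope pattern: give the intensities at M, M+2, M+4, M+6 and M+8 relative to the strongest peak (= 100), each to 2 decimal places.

13.99 : 61.07 : 100.00 : 72.77 : 19.86

The 4 Eu atoms are independent, so intensities follow the terms of (0.47810 + 0.52190)^4.
P(M) = 0.47810^4 = 0.052249
P(M+2) = 4 × 0.47810^3 × 0.52190^1 = 0.228141
P(M+4) = 6 × 0.47810^2 × 0.52190^2 = 0.373563
P(M+6) = 4 × 0.47810^1 × 0.52190^3 = 0.271857
P(M+8) = 0.52190^4 = 0.074191
The M+4 peak is largest (0.373563); scaling to 100 gives 13.99 : 61.07 : 100.00 : 72.77 : 19.86.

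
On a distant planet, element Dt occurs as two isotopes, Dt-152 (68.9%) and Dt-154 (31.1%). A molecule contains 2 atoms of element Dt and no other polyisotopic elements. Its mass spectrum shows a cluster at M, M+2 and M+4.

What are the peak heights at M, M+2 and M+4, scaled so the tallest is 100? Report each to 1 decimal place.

100.0 : 90.3 : 20.4

Each Dt atom is independently Dt-152 (p = 0.689) or Dt-154 (q = 0.311); the cluster is the binomial expansion (p + q)^2.
P(M) = 0.689^2 = 0.474721
P(M+2) = 2 × 0.689^1 × 0.311^1 = 0.428558
P(M+4) = 0.311^2 = 0.096721
The M peak is largest (0.474721); scaling to 100 gives 100.0 : 90.3 : 20.4.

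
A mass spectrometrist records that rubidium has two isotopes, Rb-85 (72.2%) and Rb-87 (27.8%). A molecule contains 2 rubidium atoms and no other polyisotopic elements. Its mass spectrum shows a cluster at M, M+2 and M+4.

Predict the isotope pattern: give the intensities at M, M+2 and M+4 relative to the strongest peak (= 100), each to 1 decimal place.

Expanding (0.722 + 0.278)^2:
P(M) = 0.722^2 = 0.521284
P(M+2) = 2 × 0.722^1 × 0.278^1 = 0.401432
P(M+4) = 0.278^2 = 0.077284
The M peak is largest (0.521284); scaling to 100 gives 100.0 : 77.0 : 14.8.

100.0 : 77.0 : 14.8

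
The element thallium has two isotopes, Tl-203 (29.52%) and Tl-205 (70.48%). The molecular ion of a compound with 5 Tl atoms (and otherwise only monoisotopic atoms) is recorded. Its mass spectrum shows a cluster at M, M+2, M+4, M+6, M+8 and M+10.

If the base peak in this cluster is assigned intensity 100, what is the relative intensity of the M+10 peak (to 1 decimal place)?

(0.2952 + 0.7048)^5 gives M 0.0022, M+2 0.0268, M+4 0.1278, M+6 0.3051, M+8 0.3642, M+10 0.1739; the largest is M+8.
P(M+8) = C(5,4) × 0.2952^1 × 0.7048^4 = 5 × 0.2952 × 0.24675365 = 0.364208 (base)
P(M+10) = C(5,5) × 0.2952^0 × 0.7048^5 = 1 × 1.0000 × 0.17391197 = 0.173912
Relative intensity = 0.173912 / 0.364208 × 100 = 47.8

47.8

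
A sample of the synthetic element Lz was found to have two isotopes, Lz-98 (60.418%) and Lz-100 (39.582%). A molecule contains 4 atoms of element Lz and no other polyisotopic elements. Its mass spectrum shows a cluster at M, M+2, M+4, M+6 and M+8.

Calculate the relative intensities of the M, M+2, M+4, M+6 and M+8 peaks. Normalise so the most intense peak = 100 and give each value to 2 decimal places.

Expanding (0.60418 + 0.39582)^4:
P(M) = 0.60418^4 = 0.133249
P(M+2) = 4 × 0.60418^3 × 0.39582^1 = 0.349186
P(M+4) = 6 × 0.60418^2 × 0.39582^2 = 0.343146
P(M+6) = 4 × 0.60418^1 × 0.39582^3 = 0.149872
P(M+8) = 0.39582^4 = 0.024547
The M+2 peak is largest (0.349186); scaling to 100 gives 38.16 : 100.00 : 98.27 : 42.92 : 7.03.

38.16 : 100.00 : 98.27 : 42.92 : 7.03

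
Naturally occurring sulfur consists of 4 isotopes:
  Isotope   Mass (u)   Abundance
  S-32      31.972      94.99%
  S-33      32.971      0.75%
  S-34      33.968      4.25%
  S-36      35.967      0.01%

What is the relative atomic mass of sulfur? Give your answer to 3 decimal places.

Weight each isotope mass by its fractional abundance: 0.9499 × 31.972 + 0.0075 × 32.971 + 0.0425 × 33.968 + 0.0001 × 35.967
= 30.3702 + 0.2473 + 1.4436 + 0.0036 = 32.0647 u

32.065 u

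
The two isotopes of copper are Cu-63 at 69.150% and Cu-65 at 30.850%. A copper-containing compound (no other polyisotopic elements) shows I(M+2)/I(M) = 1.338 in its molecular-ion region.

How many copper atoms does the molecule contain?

For n independent Cu atoms, I(M+2)/I(M) = n · (abundance Cu-65) / (abundance Cu-63) = n · 0.30850/0.69150.
n = 1.338 × 0.69150/0.30850 = 3.00 ≈ 3

3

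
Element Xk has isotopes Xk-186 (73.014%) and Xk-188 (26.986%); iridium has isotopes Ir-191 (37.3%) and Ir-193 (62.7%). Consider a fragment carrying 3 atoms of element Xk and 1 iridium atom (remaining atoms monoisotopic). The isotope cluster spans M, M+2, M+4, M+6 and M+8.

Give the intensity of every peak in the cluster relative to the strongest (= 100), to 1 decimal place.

35.8 : 100.0 : 81.5 : 26.5 : 3.0

Element Xk pattern (n=3): 0.38924086 : 0.43159068 : 0.15951607 : 0.0196524
Iridium pattern (n=1): 0.3730 : 0.6270
Convolve the two distributions (both contribute in 2-u steps):
  M: 0.38924086×0.3730 = 0.145187
  M+2: 0.38924086×0.6270 + 0.43159068×0.3730 = 0.405037
  M+4: 0.43159068×0.6270 + 0.15951607×0.3730 = 0.330107
  M+6: 0.15951607×0.6270 + 0.0196524×0.3730 = 0.107347
  M+8: 0.0196524×0.6270 = 0.012322
Scale to base peak (0.405037) = 100: 35.8 : 100.0 : 81.5 : 26.5 : 3.0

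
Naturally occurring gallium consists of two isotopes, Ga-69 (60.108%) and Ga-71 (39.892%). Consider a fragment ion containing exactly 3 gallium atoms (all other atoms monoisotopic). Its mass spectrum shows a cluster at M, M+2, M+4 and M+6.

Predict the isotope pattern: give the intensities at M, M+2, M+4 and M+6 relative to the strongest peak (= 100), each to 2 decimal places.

Expanding (0.60108 + 0.39892)^3:
P(M) = 0.60108^3 = 0.217169
P(M+2) = 3 × 0.60108^2 × 0.39892^1 = 0.432386
P(M+4) = 3 × 0.60108^1 × 0.39892^2 = 0.286963
P(M+6) = 0.39892^3 = 0.063483
The M+2 peak is largest (0.432386); scaling to 100 gives 50.23 : 100.00 : 66.37 : 14.68.

50.23 : 100.00 : 66.37 : 14.68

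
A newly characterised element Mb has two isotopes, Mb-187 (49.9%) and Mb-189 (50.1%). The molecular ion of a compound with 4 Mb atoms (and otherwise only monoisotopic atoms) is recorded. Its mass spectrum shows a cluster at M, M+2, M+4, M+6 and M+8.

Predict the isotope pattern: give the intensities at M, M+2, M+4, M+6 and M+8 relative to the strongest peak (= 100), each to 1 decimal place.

Each Mb atom is independently Mb-187 (p = 0.499) or Mb-189 (q = 0.501); the cluster is the binomial expansion (p + q)^4.
P(M) = 0.499^4 = 0.062001
P(M+2) = 4 × 0.499^3 × 0.501^1 = 0.249000
P(M+4) = 6 × 0.499^2 × 0.501^2 = 0.374997
P(M+6) = 4 × 0.499^1 × 0.501^3 = 0.251000
P(M+8) = 0.501^4 = 0.063002
The M+4 peak is largest (0.374997); scaling to 100 gives 16.5 : 66.4 : 100.0 : 66.9 : 16.8.

16.5 : 66.4 : 100.0 : 66.9 : 16.8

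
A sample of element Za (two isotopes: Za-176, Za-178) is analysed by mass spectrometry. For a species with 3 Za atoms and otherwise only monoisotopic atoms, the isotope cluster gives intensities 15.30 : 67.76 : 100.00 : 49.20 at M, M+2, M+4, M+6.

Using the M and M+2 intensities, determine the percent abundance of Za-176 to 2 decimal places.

Write p for the Za-176 fraction. I(M+2)/I(M) = [C(3,1)·p^2·(1−p)] / p^3 = 3·(1−p)/p = 67.76/15.30 = 4.4288
(1−p)/p = 4.4288/3 = 1.4763  ⇒  p = 1/(1 + 1.4763) = 0.4038
Za-176: 40.38%, Za-178: 59.62%.

40.38%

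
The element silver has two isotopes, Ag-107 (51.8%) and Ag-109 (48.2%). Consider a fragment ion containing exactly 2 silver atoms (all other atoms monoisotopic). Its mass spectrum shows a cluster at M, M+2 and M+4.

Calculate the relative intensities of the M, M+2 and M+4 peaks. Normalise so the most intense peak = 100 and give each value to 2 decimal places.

53.73 : 100.00 : 46.53

The 2 Ag atoms are independent, so intensities follow the terms of (0.518 + 0.482)^2.
P(M) = 0.518^2 = 0.268324
P(M+2) = 2 × 0.518^1 × 0.482^1 = 0.499352
P(M+4) = 0.482^2 = 0.232324
The M+2 peak is largest (0.499352); scaling to 100 gives 53.73 : 100.00 : 46.53.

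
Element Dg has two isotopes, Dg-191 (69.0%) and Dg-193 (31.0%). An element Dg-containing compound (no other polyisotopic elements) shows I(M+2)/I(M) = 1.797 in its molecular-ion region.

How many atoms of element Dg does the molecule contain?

4

The M+2/M ratio from n Dg atoms is n · q/p = n · 0.310/0.690.
n = 1.797 × 0.690/0.310 = 4.00 ≈ 4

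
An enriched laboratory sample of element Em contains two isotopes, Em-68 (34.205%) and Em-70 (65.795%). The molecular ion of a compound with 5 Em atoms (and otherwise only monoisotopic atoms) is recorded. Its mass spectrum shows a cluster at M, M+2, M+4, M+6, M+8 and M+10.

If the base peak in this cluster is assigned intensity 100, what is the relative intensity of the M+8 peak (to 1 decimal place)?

(0.34205 + 0.65795)^5 gives M 0.0047, M+2 0.0450, M+4 0.1732, M+6 0.3332, M+8 0.3205, M+10 0.1233; the largest is M+6.
P(M+6) = C(5,3) × 0.34205^2 × 0.65795^3 = 10 × 0.1169982 × 0.28482537 = 0.333241 (base)
P(M+8) = C(5,4) × 0.34205^1 × 0.65795^4 = 5 × 0.34205 × 0.18740085 = 0.320502
Relative intensity = 0.320502 / 0.333241 × 100 = 96.2

96.2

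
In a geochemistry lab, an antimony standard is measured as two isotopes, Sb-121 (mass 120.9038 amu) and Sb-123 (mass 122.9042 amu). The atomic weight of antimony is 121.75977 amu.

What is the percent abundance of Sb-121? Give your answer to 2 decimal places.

57.21%

With x = fraction of Sb-121 (so Sb-123 is 1 − x):
120.9038·x + 122.9042·(1 − x) = 121.75977
(120.9038 − 122.9042)·x = 121.75977 − 122.9042
x = -1.14443 / -2.0004 = 0.57210 → 57.21% Sb-121, 42.79% Sb-123.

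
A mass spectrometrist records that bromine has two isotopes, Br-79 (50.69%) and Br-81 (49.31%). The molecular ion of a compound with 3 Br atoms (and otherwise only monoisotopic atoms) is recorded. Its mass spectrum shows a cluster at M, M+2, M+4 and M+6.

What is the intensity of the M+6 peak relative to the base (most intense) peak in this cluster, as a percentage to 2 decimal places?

31.54%

Term probabilities: M 0.1302, M+2 0.3801, M+4 0.3698, M+6 0.1199. Base peak = M+2.
P(M+2) = C(3,1) × 0.5069^2 × 0.4931^1 = 3 × 0.25694761 × 0.4931 = 0.380103 (base)
P(M+6) = C(3,3) × 0.5069^0 × 0.4931^3 = 1 × 1.0000 × 0.11989609 = 0.119896
Relative intensity = 0.119896 / 0.380103 × 100 = 31.54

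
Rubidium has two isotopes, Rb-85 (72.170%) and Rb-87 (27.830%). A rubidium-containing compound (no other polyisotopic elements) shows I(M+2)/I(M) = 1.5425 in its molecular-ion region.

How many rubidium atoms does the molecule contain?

4

The M+2/M ratio from n Rb atoms is n · q/p = n · 0.27830/0.72170.
n = 1.5425 × 0.72170/0.27830 = 4.00 ≈ 4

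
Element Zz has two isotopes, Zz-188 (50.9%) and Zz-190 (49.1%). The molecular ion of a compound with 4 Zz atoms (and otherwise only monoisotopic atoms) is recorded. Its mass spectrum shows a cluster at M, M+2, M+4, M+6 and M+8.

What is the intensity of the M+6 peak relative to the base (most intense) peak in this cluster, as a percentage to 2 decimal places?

(0.509 + 0.491)^4 gives M 0.0671, M+2 0.2590, M+4 0.3748, M+6 0.2410, M+8 0.0581; the largest is M+4.
P(M+4) = C(4,2) × 0.509^2 × 0.491^2 = 6 × 0.259081 × 0.241081 = 0.374757 (base)
P(M+6) = C(4,3) × 0.509^1 × 0.491^3 = 4 × 0.5090 × 0.11837077 = 0.241003
Relative intensity = 0.241003 / 0.374757 × 100 = 64.31

64.31%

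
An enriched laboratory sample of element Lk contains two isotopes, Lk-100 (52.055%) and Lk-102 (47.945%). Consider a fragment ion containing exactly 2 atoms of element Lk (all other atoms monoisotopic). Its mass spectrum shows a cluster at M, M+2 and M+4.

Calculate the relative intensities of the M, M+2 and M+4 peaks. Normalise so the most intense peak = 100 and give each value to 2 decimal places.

Each Lk atom is independently Lk-100 (p = 0.52055) or Lk-102 (q = 0.47945); the cluster is the binomial expansion (p + q)^2.
P(M) = 0.52055^2 = 0.270972
P(M+2) = 2 × 0.52055^1 × 0.47945^1 = 0.499155
P(M+4) = 0.47945^2 = 0.229872
The M+2 peak is largest (0.499155); scaling to 100 gives 54.29 : 100.00 : 46.05.

54.29 : 100.00 : 46.05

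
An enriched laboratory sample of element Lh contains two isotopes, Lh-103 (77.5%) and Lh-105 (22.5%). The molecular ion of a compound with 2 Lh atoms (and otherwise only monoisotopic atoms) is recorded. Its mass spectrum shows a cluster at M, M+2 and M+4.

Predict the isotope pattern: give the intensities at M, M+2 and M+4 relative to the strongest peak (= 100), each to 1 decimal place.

Each Lh atom is independently Lh-103 (p = 0.775) or Lh-105 (q = 0.225); the cluster is the binomial expansion (p + q)^2.
P(M) = 0.775^2 = 0.600625
P(M+2) = 2 × 0.775^1 × 0.225^1 = 0.348750
P(M+4) = 0.225^2 = 0.050625
The M peak is largest (0.600625); scaling to 100 gives 100.0 : 58.1 : 8.4.

100.0 : 58.1 : 8.4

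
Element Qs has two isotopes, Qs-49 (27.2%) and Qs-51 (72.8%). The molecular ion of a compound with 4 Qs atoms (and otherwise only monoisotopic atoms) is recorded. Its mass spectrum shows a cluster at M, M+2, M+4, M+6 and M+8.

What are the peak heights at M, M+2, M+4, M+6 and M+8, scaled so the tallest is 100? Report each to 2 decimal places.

The 4 Qs atoms are independent, so intensities follow the terms of (0.272 + 0.728)^4.
P(M) = 0.272^4 = 0.005474
P(M+2) = 4 × 0.272^3 × 0.728^1 = 0.058600
P(M+4) = 6 × 0.272^2 × 0.728^2 = 0.235262
P(M+6) = 4 × 0.272^1 × 0.728^3 = 0.419781
P(M+8) = 0.728^4 = 0.280883
The M+6 peak is largest (0.419781); scaling to 100 gives 1.30 : 13.96 : 56.04 : 100.00 : 66.91.

1.30 : 13.96 : 56.04 : 100.00 : 66.91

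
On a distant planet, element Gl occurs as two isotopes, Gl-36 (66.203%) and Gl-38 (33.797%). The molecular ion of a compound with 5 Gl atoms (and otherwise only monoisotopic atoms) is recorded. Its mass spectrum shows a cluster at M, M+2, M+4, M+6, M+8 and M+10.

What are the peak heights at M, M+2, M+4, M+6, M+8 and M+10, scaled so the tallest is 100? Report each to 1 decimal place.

38.4 : 97.9 : 100.0 : 51.1 : 13.0 : 1.3

Each Gl atom is independently Gl-36 (p = 0.66203) or Gl-38 (q = 0.33797); the cluster is the binomial expansion (p + q)^5.
P(M) = 0.66203^5 = 0.127171
P(M+2) = 5 × 0.66203^4 × 0.33797^1 = 0.324608
P(M+4) = 10 × 0.66203^3 × 0.33797^2 = 0.331428
P(M+6) = 10 × 0.66203^2 × 0.33797^3 = 0.169196
P(M+8) = 5 × 0.66203^1 × 0.33797^4 = 0.043188
P(M+10) = 0.33797^5 = 0.004410
The M+4 peak is largest (0.331428); scaling to 100 gives 38.4 : 97.9 : 100.0 : 51.1 : 13.0 : 1.3.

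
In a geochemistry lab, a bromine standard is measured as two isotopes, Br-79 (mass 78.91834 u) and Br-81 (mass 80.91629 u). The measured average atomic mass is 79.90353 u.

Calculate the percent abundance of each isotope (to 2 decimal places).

With x = fraction of Br-79 (so Br-81 is 1 − x):
78.91834·x + 80.91629·(1 − x) = 79.90353
(78.91834 − 80.91629)·x = 79.90353 − 80.91629
x = -1.01276 / -1.99795 = 0.50690 → 50.69% Br-79, 49.31% Br-81.

Br-79: 50.69%, Br-81: 49.31%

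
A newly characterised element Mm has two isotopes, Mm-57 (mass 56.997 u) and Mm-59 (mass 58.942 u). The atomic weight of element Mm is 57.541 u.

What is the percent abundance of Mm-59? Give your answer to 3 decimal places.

Writing the weighted mean with unknown fraction x of Mm-57:
56.997·x + 58.942·(1 − x) = 57.541
(56.997 − 58.942)·x = 57.541 − 58.942
x = -1.401 / -1.945 = 0.72031 → 72.031% Mm-57, 27.969% Mm-59.

27.969%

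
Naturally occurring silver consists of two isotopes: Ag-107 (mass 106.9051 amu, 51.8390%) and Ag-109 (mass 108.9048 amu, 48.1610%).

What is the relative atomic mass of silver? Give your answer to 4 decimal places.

Average mass = Σ (abundance × isotope mass) = 0.518390 × 106.9051 + 0.481610 × 108.9048
= 55.41853 + 52.44964 = 107.86817 amu

107.8682 amu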